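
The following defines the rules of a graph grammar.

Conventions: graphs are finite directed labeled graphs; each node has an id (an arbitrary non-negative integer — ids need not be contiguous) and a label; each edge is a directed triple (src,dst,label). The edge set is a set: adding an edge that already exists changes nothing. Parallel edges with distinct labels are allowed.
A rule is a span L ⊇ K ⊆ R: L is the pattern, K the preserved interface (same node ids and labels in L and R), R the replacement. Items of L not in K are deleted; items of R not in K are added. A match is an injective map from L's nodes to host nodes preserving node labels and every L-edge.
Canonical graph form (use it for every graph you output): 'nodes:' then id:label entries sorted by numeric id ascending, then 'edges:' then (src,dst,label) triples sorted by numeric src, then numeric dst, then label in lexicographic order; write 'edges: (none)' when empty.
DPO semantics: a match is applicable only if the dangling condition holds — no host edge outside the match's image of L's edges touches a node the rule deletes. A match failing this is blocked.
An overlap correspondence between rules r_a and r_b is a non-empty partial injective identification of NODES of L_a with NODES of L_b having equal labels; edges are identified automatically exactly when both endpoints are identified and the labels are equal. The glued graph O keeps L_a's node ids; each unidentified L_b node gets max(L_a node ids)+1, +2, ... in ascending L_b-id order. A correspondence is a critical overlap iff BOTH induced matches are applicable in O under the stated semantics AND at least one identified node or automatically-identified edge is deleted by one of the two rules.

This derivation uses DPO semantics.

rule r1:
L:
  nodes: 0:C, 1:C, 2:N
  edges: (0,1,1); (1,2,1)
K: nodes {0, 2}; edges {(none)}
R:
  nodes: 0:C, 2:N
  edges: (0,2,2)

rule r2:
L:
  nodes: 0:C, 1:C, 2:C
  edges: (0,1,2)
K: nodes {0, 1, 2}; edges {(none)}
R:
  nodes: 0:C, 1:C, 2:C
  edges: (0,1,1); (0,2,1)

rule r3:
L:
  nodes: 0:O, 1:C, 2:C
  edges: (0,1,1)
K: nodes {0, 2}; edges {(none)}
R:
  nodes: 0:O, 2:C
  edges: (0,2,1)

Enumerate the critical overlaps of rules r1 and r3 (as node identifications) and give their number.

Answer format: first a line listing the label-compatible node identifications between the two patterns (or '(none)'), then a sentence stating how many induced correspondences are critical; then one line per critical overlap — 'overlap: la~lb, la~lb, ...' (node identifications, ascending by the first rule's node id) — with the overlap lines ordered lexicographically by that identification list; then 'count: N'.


label-compatible node identifications between L(r1) and L(r3): 0~1, 0~2, 1~1, 1~2
1 of the induced correspondences is a critical overlap of r1 and r3.
overlap: 1~2
count: 1


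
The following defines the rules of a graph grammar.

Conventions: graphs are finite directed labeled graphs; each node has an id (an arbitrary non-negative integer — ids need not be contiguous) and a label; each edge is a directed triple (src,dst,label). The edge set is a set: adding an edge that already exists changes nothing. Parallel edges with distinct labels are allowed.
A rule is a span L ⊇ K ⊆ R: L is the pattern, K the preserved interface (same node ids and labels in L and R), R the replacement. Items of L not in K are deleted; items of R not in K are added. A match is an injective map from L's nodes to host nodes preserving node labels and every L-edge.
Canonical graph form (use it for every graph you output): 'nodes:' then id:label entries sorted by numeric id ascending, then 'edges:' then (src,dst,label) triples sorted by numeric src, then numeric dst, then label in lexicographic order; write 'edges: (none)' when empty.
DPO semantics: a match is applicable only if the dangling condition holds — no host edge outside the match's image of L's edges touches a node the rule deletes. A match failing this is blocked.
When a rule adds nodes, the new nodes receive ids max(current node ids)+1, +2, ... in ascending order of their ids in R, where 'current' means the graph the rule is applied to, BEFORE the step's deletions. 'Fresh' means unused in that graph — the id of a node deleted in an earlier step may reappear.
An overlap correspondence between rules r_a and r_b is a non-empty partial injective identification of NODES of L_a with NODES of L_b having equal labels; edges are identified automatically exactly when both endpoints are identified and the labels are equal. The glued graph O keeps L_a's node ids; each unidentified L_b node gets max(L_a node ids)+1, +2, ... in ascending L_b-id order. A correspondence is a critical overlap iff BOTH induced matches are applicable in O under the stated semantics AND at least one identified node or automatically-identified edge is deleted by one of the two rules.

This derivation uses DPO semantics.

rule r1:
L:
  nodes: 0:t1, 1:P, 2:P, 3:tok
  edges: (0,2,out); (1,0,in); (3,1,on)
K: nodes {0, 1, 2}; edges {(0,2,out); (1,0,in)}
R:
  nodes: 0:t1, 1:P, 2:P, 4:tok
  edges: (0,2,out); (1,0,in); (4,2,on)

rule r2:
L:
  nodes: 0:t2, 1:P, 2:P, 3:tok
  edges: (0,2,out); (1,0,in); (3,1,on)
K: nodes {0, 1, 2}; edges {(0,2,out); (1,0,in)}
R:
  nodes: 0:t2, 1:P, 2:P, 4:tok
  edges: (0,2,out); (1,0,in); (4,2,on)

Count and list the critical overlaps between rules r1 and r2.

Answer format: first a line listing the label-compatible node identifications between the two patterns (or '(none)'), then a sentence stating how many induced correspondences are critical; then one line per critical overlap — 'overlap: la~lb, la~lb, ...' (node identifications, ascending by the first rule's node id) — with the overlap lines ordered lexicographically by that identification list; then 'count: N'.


label-compatible node identifications between L(r1) and L(r2): 1~1, 1~2, 2~1, 2~2, 3~3
2 of the induced correspondences are critical overlaps of r1 and r2.
overlap: 1~1, 2~2, 3~3
overlap: 1~1, 3~3
count: 2


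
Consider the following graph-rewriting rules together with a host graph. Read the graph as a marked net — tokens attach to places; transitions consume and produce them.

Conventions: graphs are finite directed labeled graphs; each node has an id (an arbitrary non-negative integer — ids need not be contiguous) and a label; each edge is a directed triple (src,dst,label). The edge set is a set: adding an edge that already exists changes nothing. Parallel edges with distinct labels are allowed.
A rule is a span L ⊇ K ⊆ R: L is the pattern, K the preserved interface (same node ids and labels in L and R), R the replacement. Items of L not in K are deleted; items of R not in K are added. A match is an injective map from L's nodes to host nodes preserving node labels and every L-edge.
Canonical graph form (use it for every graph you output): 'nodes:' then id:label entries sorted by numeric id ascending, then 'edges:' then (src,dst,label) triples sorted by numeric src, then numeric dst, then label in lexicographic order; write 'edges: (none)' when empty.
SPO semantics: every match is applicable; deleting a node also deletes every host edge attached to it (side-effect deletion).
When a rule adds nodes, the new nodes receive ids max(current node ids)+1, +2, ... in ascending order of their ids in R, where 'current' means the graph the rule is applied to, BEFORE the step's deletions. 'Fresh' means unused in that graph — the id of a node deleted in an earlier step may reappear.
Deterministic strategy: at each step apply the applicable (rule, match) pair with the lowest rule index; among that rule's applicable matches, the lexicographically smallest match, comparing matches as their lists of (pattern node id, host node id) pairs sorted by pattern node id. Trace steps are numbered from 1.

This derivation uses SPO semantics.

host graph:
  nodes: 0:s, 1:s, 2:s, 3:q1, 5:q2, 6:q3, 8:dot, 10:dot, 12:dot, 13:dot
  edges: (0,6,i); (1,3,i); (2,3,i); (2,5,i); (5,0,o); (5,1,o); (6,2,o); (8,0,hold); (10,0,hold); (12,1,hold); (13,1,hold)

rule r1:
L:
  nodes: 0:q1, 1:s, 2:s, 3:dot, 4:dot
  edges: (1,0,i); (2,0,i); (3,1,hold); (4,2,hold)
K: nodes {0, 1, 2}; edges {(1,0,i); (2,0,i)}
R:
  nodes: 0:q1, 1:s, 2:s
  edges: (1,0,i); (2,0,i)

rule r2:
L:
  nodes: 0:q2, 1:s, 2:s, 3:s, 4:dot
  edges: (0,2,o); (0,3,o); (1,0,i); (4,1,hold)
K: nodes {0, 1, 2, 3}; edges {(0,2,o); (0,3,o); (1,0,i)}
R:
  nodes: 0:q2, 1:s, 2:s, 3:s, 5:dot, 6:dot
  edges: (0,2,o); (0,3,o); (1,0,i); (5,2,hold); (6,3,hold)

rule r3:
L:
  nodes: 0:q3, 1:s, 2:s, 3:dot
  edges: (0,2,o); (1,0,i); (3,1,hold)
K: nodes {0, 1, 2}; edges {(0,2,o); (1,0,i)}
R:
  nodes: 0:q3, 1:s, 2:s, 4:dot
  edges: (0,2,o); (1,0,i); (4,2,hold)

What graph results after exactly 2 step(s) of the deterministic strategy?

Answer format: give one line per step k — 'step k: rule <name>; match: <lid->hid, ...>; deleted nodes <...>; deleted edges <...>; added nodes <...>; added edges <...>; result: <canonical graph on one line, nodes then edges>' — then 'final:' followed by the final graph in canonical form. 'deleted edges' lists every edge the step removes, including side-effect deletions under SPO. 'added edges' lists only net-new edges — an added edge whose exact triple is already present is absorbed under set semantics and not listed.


step 1: rule r3; match: 0->6, 1->0, 2->2, 3->8; deleted nodes 8; deleted edges (8,0,hold); added nodes 14; added edges (14,2,hold); result: nodes: 0:s, 1:s, 2:s, 3:q1, 5:q2, 6:q3, 10:dot, 12:dot, 13:dot, 14:dot edges: (0,6,i); (1,3,i); (2,3,i); (2,5,i); (5,0,o); (5,1,o); (6,2,o); (10,0,hold); (12,1,hold); (13,1,hold); (14,2,hold)
step 2: rule r1; match: 0->3, 1->1, 2->2, 3->12, 4->14; deleted nodes 12, 14; deleted edges (12,1,hold); (14,2,hold); added nodes (none); added edges (none); result: nodes: 0:s, 1:s, 2:s, 3:q1, 5:q2, 6:q3, 10:dot, 13:dot edges: (0,6,i); (1,3,i); (2,3,i); (2,5,i); (5,0,o); (5,1,o); (6,2,o); (10,0,hold); (13,1,hold)
final:
nodes: 0:s, 1:s, 2:s, 3:q1, 5:q2, 6:q3, 10:dot, 13:dot
edges: (0,6,i); (1,3,i); (2,3,i); (2,5,i); (5,0,o); (5,1,o); (6,2,o); (10,0,hold); (13,1,hold)


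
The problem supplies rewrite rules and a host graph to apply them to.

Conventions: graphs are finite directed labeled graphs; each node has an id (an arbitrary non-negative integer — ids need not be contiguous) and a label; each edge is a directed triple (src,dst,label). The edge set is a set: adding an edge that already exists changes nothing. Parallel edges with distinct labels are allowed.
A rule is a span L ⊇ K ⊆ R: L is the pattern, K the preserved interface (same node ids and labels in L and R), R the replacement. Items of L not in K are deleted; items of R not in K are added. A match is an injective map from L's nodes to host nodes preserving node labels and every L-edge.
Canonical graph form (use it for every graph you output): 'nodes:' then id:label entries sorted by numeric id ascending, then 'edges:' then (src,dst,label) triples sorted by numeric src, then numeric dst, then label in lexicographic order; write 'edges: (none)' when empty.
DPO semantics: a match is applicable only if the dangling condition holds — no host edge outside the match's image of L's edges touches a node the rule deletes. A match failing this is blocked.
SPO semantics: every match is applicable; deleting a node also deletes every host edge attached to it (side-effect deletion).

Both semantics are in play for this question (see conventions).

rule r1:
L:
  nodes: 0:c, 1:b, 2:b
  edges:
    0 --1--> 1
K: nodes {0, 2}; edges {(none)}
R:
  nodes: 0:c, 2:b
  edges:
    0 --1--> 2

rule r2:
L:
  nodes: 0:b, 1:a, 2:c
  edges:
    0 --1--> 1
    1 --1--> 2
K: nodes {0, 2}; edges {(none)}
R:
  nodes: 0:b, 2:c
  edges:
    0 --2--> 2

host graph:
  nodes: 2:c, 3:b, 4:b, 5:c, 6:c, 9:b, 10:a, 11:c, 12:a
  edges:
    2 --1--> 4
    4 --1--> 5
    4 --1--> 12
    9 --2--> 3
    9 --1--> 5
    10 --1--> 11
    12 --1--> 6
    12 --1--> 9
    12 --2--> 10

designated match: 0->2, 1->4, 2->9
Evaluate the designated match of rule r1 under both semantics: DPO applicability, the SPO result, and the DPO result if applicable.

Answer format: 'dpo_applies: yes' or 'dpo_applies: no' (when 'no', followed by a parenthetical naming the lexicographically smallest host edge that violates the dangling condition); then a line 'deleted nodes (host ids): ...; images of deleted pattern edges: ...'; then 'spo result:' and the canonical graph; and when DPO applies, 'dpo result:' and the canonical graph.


dpo_applies: no
(the rule deletes node 4, which keeps host edge (4,5,1) outside the match image — the dangling condition fails, DPO blocks; SPO proceeds and side-deletes such edges)
deleted nodes (host ids): 4; images of deleted pattern edges: (2,4,1)
spo result:
nodes: 2:c, 3:b, 5:c, 6:c, 9:b, 10:a, 11:c, 12:a
edges: (2,9,1); (9,3,2); (9,5,1); (10,11,1); (12,6,1); (12,9,1); (12,10,2)


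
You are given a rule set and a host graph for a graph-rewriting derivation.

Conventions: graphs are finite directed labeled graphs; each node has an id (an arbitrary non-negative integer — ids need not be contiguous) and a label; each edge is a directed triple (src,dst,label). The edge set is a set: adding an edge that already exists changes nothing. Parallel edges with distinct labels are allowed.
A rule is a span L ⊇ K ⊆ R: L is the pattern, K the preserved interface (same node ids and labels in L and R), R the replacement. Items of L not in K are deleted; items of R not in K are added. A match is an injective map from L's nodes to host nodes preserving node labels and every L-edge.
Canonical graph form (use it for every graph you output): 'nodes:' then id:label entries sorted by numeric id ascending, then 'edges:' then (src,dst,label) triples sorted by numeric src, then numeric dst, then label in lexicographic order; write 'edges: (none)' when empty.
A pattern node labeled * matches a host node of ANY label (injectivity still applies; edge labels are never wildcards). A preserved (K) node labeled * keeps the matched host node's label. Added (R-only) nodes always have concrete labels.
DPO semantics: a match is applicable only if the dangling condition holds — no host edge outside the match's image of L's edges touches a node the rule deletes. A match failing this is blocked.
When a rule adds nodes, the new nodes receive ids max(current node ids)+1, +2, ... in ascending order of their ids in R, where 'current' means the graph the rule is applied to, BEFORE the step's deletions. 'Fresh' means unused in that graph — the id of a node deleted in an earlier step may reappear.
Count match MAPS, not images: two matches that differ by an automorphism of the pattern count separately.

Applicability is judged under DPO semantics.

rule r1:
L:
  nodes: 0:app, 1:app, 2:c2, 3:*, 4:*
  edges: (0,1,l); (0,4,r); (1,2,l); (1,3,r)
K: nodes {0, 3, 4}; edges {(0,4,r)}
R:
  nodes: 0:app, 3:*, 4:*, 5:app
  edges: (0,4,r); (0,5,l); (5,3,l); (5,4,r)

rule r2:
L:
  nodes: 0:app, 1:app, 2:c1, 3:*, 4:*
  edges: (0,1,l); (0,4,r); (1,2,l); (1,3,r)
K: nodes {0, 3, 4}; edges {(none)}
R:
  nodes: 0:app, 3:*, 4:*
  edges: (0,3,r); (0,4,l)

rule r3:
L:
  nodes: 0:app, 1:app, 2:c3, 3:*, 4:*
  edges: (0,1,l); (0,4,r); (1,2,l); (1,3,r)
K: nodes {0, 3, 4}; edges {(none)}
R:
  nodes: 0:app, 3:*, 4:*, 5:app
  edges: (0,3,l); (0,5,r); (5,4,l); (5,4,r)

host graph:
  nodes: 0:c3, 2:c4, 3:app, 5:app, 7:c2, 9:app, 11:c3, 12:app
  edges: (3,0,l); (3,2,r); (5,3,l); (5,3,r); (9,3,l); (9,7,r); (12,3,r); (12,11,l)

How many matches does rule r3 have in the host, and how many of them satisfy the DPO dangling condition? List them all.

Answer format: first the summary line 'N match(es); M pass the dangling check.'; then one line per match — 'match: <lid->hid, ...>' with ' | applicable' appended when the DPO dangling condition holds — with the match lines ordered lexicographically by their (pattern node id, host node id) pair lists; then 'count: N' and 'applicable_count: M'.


1 match(es); 0 pass the dangling check.
match: 0->9, 1->3, 2->0, 3->2, 4->7
count: 1
applicable_count: 0


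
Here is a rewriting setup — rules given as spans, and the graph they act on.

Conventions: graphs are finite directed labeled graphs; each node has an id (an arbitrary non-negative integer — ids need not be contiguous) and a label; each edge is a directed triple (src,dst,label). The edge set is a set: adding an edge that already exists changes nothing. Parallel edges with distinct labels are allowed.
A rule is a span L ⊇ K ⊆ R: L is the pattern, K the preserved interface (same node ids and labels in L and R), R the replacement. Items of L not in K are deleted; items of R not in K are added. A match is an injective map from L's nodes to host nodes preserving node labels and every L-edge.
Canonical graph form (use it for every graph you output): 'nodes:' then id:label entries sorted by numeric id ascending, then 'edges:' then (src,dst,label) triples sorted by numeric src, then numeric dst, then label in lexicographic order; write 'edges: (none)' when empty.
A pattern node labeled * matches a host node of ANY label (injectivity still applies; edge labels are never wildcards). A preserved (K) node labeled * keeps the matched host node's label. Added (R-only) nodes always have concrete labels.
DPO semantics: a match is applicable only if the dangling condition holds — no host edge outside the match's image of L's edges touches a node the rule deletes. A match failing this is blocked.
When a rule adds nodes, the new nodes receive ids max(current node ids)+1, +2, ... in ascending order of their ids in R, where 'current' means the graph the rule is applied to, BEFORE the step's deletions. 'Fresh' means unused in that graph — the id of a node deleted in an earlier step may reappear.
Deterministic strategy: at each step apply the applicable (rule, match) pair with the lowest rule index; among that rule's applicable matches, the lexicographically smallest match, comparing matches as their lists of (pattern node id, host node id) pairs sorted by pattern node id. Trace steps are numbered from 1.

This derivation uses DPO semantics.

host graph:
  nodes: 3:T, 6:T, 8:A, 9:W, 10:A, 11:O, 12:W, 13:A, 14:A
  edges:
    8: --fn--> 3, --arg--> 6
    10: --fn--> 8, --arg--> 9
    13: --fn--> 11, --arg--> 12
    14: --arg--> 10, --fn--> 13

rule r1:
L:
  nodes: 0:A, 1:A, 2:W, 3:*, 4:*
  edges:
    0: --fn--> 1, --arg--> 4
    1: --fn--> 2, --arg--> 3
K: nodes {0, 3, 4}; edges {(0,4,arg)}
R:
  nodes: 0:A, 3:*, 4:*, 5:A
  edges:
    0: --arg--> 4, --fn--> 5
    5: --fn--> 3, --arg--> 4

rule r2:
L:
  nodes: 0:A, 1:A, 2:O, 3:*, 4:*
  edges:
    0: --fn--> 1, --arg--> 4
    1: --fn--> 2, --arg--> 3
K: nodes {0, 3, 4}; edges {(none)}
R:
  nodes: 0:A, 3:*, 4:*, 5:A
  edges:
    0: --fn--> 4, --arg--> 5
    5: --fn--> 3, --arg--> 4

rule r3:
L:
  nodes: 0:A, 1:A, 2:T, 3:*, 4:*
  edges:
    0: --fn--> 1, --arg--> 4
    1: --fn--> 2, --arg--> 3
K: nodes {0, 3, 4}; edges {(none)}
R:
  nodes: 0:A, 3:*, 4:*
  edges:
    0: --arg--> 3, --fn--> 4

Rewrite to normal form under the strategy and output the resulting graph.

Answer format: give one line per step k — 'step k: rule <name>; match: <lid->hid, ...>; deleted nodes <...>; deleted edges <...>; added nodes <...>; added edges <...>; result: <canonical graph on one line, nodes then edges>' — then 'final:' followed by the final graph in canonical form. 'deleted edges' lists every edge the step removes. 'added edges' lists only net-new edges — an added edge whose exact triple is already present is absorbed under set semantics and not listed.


step 1: rule r2; match: 0->14, 1->13, 2->11, 3->12, 4->10; deleted nodes 11, 13; deleted edges (13,11,fn); (13,12,arg); (14,10,arg); (14,13,fn); added nodes 15; added edges (14,10,fn); (14,15,arg); (15,10,arg); (15,12,fn); result: nodes: 3:T, 6:T, 8:A, 9:W, 10:A, 12:W, 14:A, 15:A edges: (8,3,fn); (8,6,arg); (10,8,fn); (10,9,arg); (14,10,fn); (14,15,arg); (15,10,arg); (15,12,fn)
step 2: rule r3; match: 0->10, 1->8, 2->3, 3->6, 4->9; deleted nodes 3, 8; deleted edges (8,3,fn); (8,6,arg); (10,8,fn); (10,9,arg); added nodes (none); added edges (10,6,arg); (10,9,fn); result: nodes: 6:T, 9:W, 10:A, 12:W, 14:A, 15:A edges: (10,6,arg); (10,9,fn); (14,10,fn); (14,15,arg); (15,10,arg); (15,12,fn)
final:
nodes: 6:T, 9:W, 10:A, 12:W, 14:A, 15:A
edges: (10,6,arg); (10,9,fn); (14,10,fn); (14,15,arg); (15,10,arg); (15,12,fn)


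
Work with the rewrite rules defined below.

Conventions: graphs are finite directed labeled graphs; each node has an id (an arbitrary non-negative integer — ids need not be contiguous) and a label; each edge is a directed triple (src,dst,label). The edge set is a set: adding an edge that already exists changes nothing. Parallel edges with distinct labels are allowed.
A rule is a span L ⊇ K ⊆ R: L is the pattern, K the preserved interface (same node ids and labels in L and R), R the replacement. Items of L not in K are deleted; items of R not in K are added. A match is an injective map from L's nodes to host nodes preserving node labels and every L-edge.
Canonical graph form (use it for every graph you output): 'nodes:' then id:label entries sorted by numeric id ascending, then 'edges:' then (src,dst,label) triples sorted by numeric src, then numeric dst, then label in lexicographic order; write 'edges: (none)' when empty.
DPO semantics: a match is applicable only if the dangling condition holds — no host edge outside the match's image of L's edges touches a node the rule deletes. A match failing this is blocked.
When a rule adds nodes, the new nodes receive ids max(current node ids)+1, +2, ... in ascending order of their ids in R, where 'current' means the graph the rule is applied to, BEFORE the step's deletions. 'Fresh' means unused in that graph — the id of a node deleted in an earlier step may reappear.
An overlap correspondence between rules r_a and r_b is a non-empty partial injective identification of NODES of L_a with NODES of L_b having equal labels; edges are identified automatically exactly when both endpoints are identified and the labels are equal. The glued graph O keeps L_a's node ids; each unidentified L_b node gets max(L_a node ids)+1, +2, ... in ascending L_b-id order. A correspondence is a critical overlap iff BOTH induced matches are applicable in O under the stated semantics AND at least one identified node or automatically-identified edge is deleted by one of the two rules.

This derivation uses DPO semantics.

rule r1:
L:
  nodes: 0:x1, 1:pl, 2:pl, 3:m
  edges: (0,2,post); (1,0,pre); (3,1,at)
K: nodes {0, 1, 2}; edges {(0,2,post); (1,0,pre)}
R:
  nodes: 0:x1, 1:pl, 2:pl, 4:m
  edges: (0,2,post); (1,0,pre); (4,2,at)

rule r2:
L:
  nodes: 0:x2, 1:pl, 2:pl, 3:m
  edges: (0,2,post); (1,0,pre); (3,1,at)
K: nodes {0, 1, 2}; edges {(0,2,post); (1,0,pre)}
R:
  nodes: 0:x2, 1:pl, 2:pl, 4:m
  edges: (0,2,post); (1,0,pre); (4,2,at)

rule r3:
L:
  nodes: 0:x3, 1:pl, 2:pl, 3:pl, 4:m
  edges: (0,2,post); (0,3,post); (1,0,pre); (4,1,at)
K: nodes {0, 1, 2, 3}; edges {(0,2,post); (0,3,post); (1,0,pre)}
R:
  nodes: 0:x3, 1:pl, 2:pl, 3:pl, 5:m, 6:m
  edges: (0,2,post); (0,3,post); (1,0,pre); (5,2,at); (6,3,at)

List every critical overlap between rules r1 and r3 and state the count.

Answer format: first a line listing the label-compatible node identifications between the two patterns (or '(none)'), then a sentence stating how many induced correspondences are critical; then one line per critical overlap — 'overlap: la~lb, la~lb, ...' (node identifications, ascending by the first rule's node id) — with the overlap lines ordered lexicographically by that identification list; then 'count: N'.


label-compatible node identifications between L(r1) and L(r3): 1~1, 1~2, 1~3, 2~1, 2~2, 2~3, 3~4
3 of the induced correspondences are critical overlaps of r1 and r3.
overlap: 1~1, 2~2, 3~4
overlap: 1~1, 2~3, 3~4
overlap: 1~1, 3~4
count: 3


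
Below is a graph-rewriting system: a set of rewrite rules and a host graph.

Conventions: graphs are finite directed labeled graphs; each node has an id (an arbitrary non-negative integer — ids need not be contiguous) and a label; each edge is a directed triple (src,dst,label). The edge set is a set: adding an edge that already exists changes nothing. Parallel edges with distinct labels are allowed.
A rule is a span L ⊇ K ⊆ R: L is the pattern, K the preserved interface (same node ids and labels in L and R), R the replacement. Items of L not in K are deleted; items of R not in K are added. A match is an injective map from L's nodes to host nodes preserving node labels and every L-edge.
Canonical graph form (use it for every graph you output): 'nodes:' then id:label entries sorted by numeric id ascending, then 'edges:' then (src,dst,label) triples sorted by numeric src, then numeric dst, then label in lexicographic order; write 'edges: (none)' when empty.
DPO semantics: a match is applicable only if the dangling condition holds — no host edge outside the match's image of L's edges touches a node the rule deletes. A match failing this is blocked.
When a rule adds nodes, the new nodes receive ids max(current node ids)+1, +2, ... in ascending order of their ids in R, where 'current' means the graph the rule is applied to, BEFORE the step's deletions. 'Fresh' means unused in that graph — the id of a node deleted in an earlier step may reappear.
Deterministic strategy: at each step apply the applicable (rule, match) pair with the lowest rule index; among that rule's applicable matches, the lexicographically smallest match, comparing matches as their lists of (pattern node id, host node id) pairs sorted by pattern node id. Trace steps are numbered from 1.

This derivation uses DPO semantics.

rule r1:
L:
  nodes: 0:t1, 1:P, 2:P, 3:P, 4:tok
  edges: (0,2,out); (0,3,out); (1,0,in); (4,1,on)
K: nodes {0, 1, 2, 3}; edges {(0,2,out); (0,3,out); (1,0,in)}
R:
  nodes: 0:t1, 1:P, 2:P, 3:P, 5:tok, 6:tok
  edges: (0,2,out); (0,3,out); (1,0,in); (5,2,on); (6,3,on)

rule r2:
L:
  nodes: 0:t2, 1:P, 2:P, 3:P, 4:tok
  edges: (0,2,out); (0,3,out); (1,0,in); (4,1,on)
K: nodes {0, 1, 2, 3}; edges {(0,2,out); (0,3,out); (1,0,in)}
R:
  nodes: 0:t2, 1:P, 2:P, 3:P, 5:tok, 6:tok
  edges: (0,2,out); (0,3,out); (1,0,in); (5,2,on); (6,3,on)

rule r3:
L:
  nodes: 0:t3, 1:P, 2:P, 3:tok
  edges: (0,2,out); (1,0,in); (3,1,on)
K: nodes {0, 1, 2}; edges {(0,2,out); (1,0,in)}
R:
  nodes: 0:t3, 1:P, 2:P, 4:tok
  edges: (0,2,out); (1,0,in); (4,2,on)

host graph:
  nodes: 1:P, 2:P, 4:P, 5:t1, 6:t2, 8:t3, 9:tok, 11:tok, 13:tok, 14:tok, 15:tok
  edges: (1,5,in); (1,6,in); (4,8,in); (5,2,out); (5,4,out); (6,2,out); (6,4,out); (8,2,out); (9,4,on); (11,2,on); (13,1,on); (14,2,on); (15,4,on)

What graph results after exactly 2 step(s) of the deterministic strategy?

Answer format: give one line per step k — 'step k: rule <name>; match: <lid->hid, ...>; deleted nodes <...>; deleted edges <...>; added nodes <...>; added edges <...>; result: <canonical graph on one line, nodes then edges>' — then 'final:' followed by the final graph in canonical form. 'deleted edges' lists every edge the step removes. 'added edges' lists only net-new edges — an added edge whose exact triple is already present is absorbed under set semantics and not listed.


step 1: rule r1; match: 0->5, 1->1, 2->2, 3->4, 4->13; deleted nodes 13; deleted edges (13,1,on); added nodes 16, 17; added edges (16,2,on); (17,4,on); result: nodes: 1:P, 2:P, 4:P, 5:t1, 6:t2, 8:t3, 9:tok, 11:tok, 14:tok, 15:tok, 16:tok, 17:tok edges: (1,5,in); (1,6,in); (4,8,in); (5,2,out); (5,4,out); (6,2,out); (6,4,out); (8,2,out); (9,4,on); (11,2,on); (14,2,on); (15,4,on); (16,2,on); (17,4,on)
step 2: rule r3; match: 0->8, 1->4, 2->2, 3->9; deleted nodes 9; deleted edges (9,4,on); added nodes 18; added edges (18,2,on); result: nodes: 1:P, 2:P, 4:P, 5:t1, 6:t2, 8:t3, 11:tok, 14:tok, 15:tok, 16:tok, 17:tok, 18:tok edges: (1,5,in); (1,6,in); (4,8,in); (5,2,out); (5,4,out); (6,2,out); (6,4,out); (8,2,out); (11,2,on); (14,2,on); (15,4,on); (16,2,on); (17,4,on); (18,2,on)
final:
nodes: 1:P, 2:P, 4:P, 5:t1, 6:t2, 8:t3, 11:tok, 14:tok, 15:tok, 16:tok, 17:tok, 18:tok
edges: (1,5,in); (1,6,in); (4,8,in); (5,2,out); (5,4,out); (6,2,out); (6,4,out); (8,2,out); (11,2,on); (14,2,on); (15,4,on); (16,2,on); (17,4,on); (18,2,on)


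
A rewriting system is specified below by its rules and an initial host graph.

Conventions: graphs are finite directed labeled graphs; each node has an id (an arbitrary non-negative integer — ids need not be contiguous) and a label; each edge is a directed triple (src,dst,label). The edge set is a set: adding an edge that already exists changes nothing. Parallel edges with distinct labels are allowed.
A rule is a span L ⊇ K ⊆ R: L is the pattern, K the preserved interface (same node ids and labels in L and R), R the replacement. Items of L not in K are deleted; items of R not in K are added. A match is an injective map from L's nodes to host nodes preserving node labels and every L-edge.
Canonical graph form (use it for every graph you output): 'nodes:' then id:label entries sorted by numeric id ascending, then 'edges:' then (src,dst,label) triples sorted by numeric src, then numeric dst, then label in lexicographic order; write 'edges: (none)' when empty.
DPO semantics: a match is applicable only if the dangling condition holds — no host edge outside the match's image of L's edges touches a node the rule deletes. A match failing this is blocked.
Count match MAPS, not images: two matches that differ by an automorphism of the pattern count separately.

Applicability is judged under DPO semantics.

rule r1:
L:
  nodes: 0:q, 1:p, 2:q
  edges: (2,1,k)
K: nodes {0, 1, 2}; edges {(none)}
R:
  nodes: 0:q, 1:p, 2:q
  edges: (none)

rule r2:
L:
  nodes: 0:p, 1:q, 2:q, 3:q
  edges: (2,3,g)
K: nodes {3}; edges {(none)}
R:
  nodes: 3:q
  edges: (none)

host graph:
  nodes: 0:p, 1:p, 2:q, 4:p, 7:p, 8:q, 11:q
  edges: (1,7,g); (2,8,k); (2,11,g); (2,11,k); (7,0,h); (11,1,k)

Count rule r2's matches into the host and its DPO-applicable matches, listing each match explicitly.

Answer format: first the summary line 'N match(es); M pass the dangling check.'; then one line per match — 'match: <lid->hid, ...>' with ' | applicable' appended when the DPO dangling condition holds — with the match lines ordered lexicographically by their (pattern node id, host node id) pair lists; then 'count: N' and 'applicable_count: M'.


4 match(es); 0 pass the dangling check.
match: 0->0, 1->8, 2->2, 3->11
match: 0->1, 1->8, 2->2, 3->11
match: 0->4, 1->8, 2->2, 3->11
match: 0->7, 1->8, 2->2, 3->11
count: 4
applicable_count: 0


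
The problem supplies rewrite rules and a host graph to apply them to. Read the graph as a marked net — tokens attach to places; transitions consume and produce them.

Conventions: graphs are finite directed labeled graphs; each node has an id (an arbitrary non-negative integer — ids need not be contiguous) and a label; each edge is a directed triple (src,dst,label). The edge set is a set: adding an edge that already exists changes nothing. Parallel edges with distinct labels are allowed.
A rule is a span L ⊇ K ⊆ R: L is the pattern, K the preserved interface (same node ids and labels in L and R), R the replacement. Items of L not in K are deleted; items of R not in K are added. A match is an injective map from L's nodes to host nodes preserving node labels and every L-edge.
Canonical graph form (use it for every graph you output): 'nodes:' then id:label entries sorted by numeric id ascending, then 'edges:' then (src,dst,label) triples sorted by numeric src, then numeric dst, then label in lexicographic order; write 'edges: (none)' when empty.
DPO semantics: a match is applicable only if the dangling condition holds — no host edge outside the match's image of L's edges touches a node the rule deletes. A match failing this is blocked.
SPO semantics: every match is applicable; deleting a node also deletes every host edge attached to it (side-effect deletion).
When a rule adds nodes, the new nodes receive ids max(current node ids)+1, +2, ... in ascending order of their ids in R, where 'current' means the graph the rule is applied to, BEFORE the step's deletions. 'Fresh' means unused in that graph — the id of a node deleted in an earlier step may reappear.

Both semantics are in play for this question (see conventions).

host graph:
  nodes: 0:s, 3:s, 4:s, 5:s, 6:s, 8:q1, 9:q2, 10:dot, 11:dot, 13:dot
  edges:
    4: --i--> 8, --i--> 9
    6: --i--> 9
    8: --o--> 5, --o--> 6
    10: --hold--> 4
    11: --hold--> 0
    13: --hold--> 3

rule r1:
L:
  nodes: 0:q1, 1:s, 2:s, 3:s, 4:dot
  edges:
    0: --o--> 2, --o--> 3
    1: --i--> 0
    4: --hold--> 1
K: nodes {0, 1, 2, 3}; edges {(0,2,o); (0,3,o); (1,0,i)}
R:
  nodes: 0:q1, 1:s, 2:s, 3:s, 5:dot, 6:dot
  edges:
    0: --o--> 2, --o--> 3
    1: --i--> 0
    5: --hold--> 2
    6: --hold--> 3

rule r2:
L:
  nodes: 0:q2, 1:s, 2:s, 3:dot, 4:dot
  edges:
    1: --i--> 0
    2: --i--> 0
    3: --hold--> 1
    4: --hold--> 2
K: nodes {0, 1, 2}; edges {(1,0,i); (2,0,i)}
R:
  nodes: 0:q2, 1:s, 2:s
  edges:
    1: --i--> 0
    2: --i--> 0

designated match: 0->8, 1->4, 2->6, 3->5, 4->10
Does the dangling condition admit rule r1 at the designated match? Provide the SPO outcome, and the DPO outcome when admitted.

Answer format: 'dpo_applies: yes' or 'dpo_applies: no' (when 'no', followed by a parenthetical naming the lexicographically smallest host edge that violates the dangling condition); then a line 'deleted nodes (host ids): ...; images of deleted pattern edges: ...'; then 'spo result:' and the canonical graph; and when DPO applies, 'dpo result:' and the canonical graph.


dpo_applies: yes
deleted nodes (host ids): 10; images of deleted pattern edges: (10,4,hold)
spo result:
nodes: 0:s, 3:s, 4:s, 5:s, 6:s, 8:q1, 9:q2, 11:dot, 13:dot, 14:dot, 15:dot
edges: (4,8,i); (4,9,i); (6,9,i); (8,5,o); (8,6,o); (11,0,hold); (13,3,hold); (14,6,hold); (15,5,hold)
dpo result:
nodes: 0:s, 3:s, 4:s, 5:s, 6:s, 8:q1, 9:q2, 11:dot, 13:dot, 14:dot, 15:dot
edges: (4,8,i); (4,9,i); (6,9,i); (8,5,o); (8,6,o); (11,0,hold); (13,3,hold); (14,6,hold); (15,5,hold)


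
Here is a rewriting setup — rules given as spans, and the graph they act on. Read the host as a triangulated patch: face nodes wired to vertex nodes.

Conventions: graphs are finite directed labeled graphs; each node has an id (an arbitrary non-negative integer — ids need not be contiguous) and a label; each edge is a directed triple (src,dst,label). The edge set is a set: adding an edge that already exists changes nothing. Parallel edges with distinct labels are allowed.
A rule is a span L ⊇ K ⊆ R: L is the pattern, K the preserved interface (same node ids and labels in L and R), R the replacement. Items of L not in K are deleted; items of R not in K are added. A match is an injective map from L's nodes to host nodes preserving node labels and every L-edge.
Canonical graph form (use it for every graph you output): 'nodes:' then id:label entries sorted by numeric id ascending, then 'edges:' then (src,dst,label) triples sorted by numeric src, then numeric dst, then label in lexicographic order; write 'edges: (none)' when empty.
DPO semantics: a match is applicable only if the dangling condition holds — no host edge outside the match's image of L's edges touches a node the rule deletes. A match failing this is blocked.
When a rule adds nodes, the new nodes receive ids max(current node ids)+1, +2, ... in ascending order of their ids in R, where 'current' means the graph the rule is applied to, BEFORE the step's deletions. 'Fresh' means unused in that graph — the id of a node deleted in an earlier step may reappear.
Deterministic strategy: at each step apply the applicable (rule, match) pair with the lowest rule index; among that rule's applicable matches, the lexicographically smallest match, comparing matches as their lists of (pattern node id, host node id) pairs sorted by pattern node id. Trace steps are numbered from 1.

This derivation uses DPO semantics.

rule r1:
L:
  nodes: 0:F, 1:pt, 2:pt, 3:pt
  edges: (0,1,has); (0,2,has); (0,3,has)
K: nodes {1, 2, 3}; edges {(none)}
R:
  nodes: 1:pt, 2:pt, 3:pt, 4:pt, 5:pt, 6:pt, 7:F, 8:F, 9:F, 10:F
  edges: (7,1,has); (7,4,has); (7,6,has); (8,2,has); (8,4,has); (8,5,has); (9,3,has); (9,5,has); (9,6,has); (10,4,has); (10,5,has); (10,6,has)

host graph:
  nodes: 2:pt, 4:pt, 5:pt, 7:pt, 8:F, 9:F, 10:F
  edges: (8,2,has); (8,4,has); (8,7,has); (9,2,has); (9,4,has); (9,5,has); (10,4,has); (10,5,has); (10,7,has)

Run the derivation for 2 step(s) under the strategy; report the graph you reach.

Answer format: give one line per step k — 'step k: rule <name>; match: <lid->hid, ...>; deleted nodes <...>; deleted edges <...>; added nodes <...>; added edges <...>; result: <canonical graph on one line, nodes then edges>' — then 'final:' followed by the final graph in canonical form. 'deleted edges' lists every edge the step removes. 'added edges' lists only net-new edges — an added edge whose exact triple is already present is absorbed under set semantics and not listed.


step 1: rule r1; match: 0->8, 1->2, 2->4, 3->7; deleted nodes 8; deleted edges (8,2,has); (8,4,has); (8,7,has); added nodes 11, 12, 13, 14, 15, 16, 17; added edges (14,2,has); (14,11,has); (14,13,has); (15,4,has); (15,11,has); (15,12,has); (16,7,has); (16,12,has); (16,13,has); (17,11,has); (17,12,has); (17,13,has); result: nodes: 2:pt, 4:pt, 5:pt, 7:pt, 9:F, 10:F, 11:pt, 12:pt, 13:pt, 14:F, 15:F, 16:F, 17:F edges: (9,2,has); (9,4,has); (9,5,has); (10,4,has); (10,5,has); (10,7,has); (14,2,has); (14,11,has); (14,13,has); (15,4,has); (15,11,has); (15,12,has); (16,7,has); (16,12,has); (16,13,has); (17,11,has); (17,12,has); (17,13,has)
step 2: rule r1; match: 0->9, 1->2, 2->4, 3->5; deleted nodes 9; deleted edges (9,2,has); (9,4,has); (9,5,has); added nodes 18, 19, 20, 21, 22, 23, 24; added edges (21,2,has); (21,18,has); (21,20,has); (22,4,has); (22,18,has); (22,19,has); (23,5,has); (23,19,has); (23,20,has); (24,18,has); (24,19,has); (24,20,has); result: nodes: 2:pt, 4:pt, 5:pt, 7:pt, 10:F, 11:pt, 12:pt, 13:pt, 14:F, 15:F, 16:F, 17:F, 18:pt, 19:pt, 20:pt, 21:F, 22:F, 23:F, 24:F edges: (10,4,has); (10,5,has); (10,7,has); (14,2,has); (14,11,has); (14,13,has); (15,4,has); (15,11,has); (15,12,has); (16,7,has); (16,12,has); (16,13,has); (17,11,has); (17,12,has); (17,13,has); (21,2,has); (21,18,has); (21,20,has); (22,4,has); (22,18,has); (22,19,has); (23,5,has); (23,19,has); (23,20,has); (24,18,has); (24,19,has); (24,20,has)
final:
nodes: 2:pt, 4:pt, 5:pt, 7:pt, 10:F, 11:pt, 12:pt, 13:pt, 14:F, 15:F, 16:F, 17:F, 18:pt, 19:pt, 20:pt, 21:F, 22:F, 23:F, 24:F
edges: (10,4,has); (10,5,has); (10,7,has); (14,2,has); (14,11,has); (14,13,has); (15,4,has); (15,11,has); (15,12,has); (16,7,has); (16,12,has); (16,13,has); (17,11,has); (17,12,has); (17,13,has); (21,2,has); (21,18,has); (21,20,has); (22,4,has); (22,18,has); (22,19,has); (23,5,has); (23,19,has); (23,20,has); (24,18,has); (24,19,has); (24,20,has)


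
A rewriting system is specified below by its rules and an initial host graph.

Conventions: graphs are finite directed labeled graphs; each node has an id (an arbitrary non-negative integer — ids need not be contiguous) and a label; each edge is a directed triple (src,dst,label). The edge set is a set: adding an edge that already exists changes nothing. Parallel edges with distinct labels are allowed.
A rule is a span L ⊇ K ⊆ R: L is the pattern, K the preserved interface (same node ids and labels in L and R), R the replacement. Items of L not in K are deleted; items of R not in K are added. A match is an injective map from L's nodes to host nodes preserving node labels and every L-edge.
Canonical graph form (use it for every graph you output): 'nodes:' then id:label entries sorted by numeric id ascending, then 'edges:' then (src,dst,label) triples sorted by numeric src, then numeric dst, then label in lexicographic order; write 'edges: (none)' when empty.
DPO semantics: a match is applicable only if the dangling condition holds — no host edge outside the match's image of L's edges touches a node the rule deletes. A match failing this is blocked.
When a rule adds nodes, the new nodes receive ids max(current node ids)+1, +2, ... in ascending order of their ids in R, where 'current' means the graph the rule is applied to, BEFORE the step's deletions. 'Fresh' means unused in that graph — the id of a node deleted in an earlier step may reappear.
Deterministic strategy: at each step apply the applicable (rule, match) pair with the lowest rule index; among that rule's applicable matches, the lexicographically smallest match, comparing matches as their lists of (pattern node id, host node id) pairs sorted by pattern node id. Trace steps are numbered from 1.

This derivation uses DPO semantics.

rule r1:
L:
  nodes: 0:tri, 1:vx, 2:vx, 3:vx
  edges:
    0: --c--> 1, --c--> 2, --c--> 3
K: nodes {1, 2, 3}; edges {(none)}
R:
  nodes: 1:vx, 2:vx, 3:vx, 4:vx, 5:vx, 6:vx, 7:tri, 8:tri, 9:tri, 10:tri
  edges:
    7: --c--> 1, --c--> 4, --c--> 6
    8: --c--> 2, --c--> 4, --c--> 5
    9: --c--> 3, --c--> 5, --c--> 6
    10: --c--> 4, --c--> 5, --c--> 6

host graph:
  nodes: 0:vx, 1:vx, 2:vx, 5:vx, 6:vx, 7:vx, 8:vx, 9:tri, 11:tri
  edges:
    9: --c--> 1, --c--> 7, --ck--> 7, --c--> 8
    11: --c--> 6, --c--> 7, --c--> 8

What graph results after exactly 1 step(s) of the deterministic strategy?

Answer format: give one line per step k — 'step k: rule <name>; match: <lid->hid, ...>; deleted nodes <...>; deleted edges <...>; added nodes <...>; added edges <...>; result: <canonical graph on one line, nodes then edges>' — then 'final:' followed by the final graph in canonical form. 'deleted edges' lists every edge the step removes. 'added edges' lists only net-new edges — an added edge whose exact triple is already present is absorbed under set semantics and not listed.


step 1: rule r1; match: 0->11, 1->6, 2->7, 3->8; deleted nodes 11; deleted edges (11,6,c); (11,7,c); (11,8,c); added nodes 12, 13, 14, 15, 16, 17, 18; added edges (15,6,c); (15,12,c); (15,14,c); (16,7,c); (16,12,c); (16,13,c); (17,8,c); (17,13,c); (17,14,c); (18,12,c); (18,13,c); (18,14,c); result: nodes: 0:vx, 1:vx, 2:vx, 5:vx, 6:vx, 7:vx, 8:vx, 9:tri, 12:vx, 13:vx, 14:vx, 15:tri, 16:tri, 17:tri, 18:tri edges: (9,1,c); (9,7,c); (9,7,ck); (9,8,c); (15,6,c); (15,12,c); (15,14,c); (16,7,c); (16,12,c); (16,13,c); (17,8,c); (17,13,c); (17,14,c); (18,12,c); (18,13,c); (18,14,c)
final:
nodes: 0:vx, 1:vx, 2:vx, 5:vx, 6:vx, 7:vx, 8:vx, 9:tri, 12:vx, 13:vx, 14:vx, 15:tri, 16:tri, 17:tri, 18:tri
edges: (9,1,c); (9,7,c); (9,7,ck); (9,8,c); (15,6,c); (15,12,c); (15,14,c); (16,7,c); (16,12,c); (16,13,c); (17,8,c); (17,13,c); (17,14,c); (18,12,c); (18,13,c); (18,14,c)
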